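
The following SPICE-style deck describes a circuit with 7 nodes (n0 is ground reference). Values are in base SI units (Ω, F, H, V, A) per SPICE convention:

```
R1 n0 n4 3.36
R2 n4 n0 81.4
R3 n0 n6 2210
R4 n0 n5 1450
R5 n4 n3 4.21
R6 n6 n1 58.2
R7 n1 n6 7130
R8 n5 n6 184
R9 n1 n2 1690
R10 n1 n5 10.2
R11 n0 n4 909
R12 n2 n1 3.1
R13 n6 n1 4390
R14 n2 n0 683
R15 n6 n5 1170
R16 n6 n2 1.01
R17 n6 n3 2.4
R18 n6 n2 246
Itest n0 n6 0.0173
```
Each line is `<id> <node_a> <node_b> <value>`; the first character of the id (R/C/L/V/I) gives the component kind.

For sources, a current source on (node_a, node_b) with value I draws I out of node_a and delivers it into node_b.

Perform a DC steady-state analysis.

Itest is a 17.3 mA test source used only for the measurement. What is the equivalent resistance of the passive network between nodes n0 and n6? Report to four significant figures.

MNA unknowns: 6 node voltages V₁..V_6
R1: Y=0.2976 on G[0,4]
R2: Y=0.01229 on G[4,0]
R3: Y=0.0004525 on G[0,6]
R4: Y=0.0006897 on G[0,5]
R5: Y=0.2375 on G[4,3]
R6: Y=0.01718 on G[6,1]
R7: Y=0.0001403 on G[1,6]
R8: Y=0.005435 on G[5,6]
R9: Y=0.0005917 on G[1,2]
R10: Y=0.09804 on G[1,5]
R11: Y=0.001100 on G[0,4]
R12: Y=0.3226 on G[2,1]
R13: Y=0.0002278 on G[6,1]
R14: Y=0.001464 on G[2,0]
R15: Y=0.0008547 on G[6,5]
R16: Y=0.9901 on G[6,2]
R17: Y=0.4167 on G[6,3]
R18: Y=0.004065 on G[6,2]
Itest: z[0]−=0.0173, z[6]+=0.0173
solve → V1=0.1651, V2=0.1654, V3=0.1253, V4=0.05424, V5=0.1641, V6=0.1658

R_eq = 9.581 Ω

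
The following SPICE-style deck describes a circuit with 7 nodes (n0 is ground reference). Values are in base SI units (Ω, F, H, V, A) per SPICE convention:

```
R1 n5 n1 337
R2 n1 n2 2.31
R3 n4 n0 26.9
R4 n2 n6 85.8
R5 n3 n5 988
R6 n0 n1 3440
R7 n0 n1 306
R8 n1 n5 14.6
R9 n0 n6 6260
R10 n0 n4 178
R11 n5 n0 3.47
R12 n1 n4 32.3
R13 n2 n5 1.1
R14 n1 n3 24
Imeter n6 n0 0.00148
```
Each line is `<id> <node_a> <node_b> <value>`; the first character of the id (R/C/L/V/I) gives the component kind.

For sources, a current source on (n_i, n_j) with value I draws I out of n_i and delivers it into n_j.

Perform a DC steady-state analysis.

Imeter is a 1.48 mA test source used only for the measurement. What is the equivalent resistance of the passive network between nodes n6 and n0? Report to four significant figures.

Apply KCL at each of the 6 non-ground nodes and solve the resulting linear system.
Node n1: branches {R1, R2, R6, R7, R8, R12, R14} → V_1 = -0.005602
Node n2: branches {R2, R4, R13} → V_2 = -0.006041
Node n3: branches {R5, R14} → V_3 = -0.005579
Node n4: branches {R3, R10, R12} → V_4 = -0.002352
Node n5: branches {R1, R5, R8, R11, R13} → V_5 = -0.004645
Node n6: branches {R4, R9, Imeter} → V_6 = -0.1312

R_eq = 88.67 Ω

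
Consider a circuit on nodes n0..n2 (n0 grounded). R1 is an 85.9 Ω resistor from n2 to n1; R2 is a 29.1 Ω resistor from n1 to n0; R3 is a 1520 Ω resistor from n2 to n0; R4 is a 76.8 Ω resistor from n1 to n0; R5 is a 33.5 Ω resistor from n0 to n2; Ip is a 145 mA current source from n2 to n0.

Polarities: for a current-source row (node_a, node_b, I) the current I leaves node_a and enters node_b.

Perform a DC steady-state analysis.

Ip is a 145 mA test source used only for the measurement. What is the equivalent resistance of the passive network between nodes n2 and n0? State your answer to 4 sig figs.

R_eq = 25.09 Ω

MNA unknowns: 2 node voltages V₁..V_2
R1: Y=0.01164 on G[2,1]
R2: Y=0.03436 on G[1,0]
R3: Y=0.0006579 on G[2,0]
R4: Y=0.01302 on G[1,0]
R5: Y=0.02985 on G[0,2]
Ip: z[2]−=0.145, z[0]+=0.145
solve → V1=-0.7176, V2=-3.638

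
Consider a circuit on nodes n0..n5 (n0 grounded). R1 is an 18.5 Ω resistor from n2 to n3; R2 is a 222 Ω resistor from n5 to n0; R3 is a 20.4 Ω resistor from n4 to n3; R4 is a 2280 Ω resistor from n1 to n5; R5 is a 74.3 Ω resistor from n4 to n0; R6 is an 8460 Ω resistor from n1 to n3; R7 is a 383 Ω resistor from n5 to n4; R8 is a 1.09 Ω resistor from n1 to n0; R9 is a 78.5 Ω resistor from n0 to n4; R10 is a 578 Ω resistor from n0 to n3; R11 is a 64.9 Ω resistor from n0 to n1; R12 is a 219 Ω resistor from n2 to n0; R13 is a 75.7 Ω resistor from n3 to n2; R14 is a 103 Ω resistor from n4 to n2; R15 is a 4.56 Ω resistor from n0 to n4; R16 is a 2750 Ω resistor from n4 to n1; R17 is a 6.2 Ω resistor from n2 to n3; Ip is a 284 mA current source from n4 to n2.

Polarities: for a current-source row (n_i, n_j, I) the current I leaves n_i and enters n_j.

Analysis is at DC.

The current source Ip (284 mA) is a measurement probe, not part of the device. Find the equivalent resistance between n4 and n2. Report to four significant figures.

MNA unknowns: 5 node voltages V₁..V_5
R1: Y=0.05405 on G[2,3]
R2: Y=0.004505 on G[5,0]
R3: Y=0.04902 on G[4,3]
R4: Y=0.0004386 on G[1,5]
R5: Y=0.01346 on G[4,0]
R6: Y=0.0001182 on G[1,3]
R7: Y=0.002611 on G[5,4]
R8: Y=0.9174 on G[1,0]
R9: Y=0.01274 on G[0,4]
R10: Y=0.001730 on G[0,3]
R11: Y=0.01541 on G[0,1]
R12: Y=0.004566 on G[2,0]
R13: Y=0.01321 on G[3,2]
R14: Y=0.009709 on G[4,2]
R15: Y=0.2193 on G[0,4]
R16: Y=0.0003636 on G[4,1]
R17: Y=0.1613 on G[2,3]
Ip: z[4]−=0.284, z[2]+=0.284
solve → V1=0.0004450, V2=4.973, V3=4.047, V4=-0.1219, V5=-0.04212

R_eq = 17.94 Ω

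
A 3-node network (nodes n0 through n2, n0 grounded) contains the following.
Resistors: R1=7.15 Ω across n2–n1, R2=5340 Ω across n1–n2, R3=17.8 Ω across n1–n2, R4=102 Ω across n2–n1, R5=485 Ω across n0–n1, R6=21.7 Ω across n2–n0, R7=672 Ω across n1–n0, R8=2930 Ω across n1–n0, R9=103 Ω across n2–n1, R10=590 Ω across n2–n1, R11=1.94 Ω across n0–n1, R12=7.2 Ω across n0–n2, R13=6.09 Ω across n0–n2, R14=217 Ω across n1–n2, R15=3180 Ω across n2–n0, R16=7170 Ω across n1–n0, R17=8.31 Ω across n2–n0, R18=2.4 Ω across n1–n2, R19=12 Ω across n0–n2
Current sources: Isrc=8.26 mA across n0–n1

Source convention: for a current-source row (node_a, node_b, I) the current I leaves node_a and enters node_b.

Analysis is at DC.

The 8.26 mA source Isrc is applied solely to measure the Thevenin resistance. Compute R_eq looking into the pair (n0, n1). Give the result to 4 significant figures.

R_eq = 1.226 Ω

Apply KCL at each of the 2 non-ground nodes and solve the resulting linear system.
Node n1: branches {R1, R2, R3, R4, R5, R7, R8, R9, R10, R11, R14, R16, R18, Isrc} → V_1 = 0.01012
Node n2: branches {R1, R2, R3, R4, R6, R9, R10, R12, R13, R14, R15, R17, R18, R19} → V_2 = 0.005425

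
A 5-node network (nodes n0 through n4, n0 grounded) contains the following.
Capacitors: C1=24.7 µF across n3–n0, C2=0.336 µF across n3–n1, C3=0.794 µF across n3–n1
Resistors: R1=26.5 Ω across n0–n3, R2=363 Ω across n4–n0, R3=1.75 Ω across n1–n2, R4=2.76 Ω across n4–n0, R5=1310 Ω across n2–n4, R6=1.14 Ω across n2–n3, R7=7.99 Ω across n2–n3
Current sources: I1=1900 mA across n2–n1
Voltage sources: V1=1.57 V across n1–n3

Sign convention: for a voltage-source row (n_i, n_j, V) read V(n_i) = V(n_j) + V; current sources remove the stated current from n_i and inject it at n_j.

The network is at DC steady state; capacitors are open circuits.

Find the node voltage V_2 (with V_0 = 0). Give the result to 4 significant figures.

-0.6243 V

Element admittances at DC:
  Y(C1) = 0.000 S between n3,n0
  Y(R1) = 0.03774 S between n0,n3
  Y(R2) = 0.002755 S between n4,n0
  Y(R3) = 0.5714 S between n1,n2
  Y(R4) = 0.3623 S between n4,n0
  Y(R5) = 0.0007634 S between n2,n4
  Y(C2) = 0.000 S between n3,n1
  I1: injects 1.9 A into n1 (from n2)
  Y(R6) = 0.8772 S between n2,n3
  Y(R7) = 0.1252 S between n2,n3
  Y(C3) = 0.000 S between n3,n1
  V1: constraint V(n1)−V(n3) = 1.57
Assemble and solve the 5×5 MNA system:
  V(n1)=1.583  V(n2)=-0.6243  V(n3)=0.01260  V(n4)=-0.001303
  i(V1)=0.6389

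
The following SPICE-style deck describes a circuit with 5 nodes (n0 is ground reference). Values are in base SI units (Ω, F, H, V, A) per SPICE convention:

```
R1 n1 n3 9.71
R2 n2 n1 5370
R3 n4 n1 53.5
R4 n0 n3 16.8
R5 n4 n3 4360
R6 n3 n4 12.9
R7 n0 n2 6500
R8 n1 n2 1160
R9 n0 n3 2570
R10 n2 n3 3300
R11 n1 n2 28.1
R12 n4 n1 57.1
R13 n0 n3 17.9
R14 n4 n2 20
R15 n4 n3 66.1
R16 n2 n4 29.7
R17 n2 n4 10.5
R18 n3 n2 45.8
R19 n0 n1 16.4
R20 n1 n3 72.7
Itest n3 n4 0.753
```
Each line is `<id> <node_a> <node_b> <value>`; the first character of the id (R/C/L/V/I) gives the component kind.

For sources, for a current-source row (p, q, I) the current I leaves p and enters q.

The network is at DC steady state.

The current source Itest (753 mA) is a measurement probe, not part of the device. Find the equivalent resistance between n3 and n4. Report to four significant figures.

MNA unknowns: 4 node voltages V₁..V_4
R1: Y=0.1030 on G[1,3]
R2: Y=0.0001862 on G[2,1]
R3: Y=0.01869 on G[4,1]
R4: Y=0.05952 on G[0,3]
R5: Y=0.0002294 on G[4,3]
R6: Y=0.07752 on G[3,4]
R7: Y=0.0001538 on G[0,2]
R8: Y=0.0008621 on G[1,2]
R9: Y=0.0003891 on G[0,3]
R10: Y=0.0003030 on G[2,3]
R11: Y=0.03559 on G[1,2]
R12: Y=0.01751 on G[4,1]
R13: Y=0.05587 on G[0,3]
R14: Y=0.05000 on G[4,2]
R15: Y=0.01513 on G[4,3]
R16: Y=0.03367 on G[2,4]
R17: Y=0.09524 on G[2,4]
R18: Y=0.02183 on G[3,2]
R19: Y=0.06098 on G[0,1]
R20: Y=0.01376 on G[1,3]
Itest: z[3]−=0.753, z[4]+=0.753
solve → V1=0.9026, V2=3.383, V3=-0.4799, V4=4.371

R_eq = 6.442 Ω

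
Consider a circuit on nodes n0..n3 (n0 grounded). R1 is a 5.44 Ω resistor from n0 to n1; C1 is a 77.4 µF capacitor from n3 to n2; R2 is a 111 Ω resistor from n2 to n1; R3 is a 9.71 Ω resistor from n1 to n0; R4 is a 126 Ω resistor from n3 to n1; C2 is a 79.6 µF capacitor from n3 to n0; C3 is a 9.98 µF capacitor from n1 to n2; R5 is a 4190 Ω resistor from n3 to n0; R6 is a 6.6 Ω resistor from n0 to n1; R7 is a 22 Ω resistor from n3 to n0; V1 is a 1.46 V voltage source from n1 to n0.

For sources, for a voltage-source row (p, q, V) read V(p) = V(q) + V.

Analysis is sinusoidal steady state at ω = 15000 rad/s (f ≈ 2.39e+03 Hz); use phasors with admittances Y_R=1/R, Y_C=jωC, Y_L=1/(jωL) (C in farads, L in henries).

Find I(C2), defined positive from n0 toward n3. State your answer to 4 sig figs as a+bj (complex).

Apply KCL at each of the 3 non-ground nodes and solve the resulting linear system.
Node n1: branches {R1, R2, R3, R4, C3, R6, V1} → V_1 = 1.460+0.000j
Node n2: branches {C1, R2, C3} → V_2 = 0.2966-0.01669j
Node n3: branches {C1, R4, C2, R5, R7} → V_3 = 0.1464-0.009813j
Source currents: i(V1)=-0.6584-0.1744j

-0.01172-0.1748j A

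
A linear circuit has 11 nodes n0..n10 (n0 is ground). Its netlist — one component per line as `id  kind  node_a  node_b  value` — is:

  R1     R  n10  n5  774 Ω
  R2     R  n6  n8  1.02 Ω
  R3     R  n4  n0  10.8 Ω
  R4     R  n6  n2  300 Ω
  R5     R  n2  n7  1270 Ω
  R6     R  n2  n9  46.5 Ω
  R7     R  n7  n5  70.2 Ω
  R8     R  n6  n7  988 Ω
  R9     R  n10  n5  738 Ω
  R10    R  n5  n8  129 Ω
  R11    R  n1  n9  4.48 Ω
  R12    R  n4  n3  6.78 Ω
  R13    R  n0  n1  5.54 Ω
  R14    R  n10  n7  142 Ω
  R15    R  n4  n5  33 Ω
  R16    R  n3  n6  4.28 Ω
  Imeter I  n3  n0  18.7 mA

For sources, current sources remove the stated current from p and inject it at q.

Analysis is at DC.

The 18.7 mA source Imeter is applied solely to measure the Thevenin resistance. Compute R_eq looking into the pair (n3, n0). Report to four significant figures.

MNA unknowns: 10 node voltages V₁..V_10
R1: Y=0.001292 on G[10,5]
R2: Y=0.9804 on G[6,8]
R3: Y=0.09259 on G[4,0]
R4: Y=0.003333 on G[6,2]
R5: Y=0.0007874 on G[2,7]
R6: Y=0.02151 on G[2,9]
R7: Y=0.01425 on G[7,5]
R8: Y=0.001012 on G[6,7]
R9: Y=0.001355 on G[10,5]
R10: Y=0.007752 on G[5,8]
R11: Y=0.2232 on G[1,9]
R12: Y=0.1475 on G[4,3]
R13: Y=0.1805 on G[0,1]
R14: Y=0.007042 on G[10,7]
R15: Y=0.03030 on G[4,5]
R16: Y=0.2336 on G[3,6]
Imeter: z[3]−=0.0187, z[0]+=0.0187
solve → V1=-0.005253, V2=-0.05359, V3=-0.3077, V4=-0.1917, V5=-0.2130, V6=-0.3009, V7=-0.2109, V8=-0.3002, V9=-0.009501, V10=-0.2115

R_eq = 16.46 Ω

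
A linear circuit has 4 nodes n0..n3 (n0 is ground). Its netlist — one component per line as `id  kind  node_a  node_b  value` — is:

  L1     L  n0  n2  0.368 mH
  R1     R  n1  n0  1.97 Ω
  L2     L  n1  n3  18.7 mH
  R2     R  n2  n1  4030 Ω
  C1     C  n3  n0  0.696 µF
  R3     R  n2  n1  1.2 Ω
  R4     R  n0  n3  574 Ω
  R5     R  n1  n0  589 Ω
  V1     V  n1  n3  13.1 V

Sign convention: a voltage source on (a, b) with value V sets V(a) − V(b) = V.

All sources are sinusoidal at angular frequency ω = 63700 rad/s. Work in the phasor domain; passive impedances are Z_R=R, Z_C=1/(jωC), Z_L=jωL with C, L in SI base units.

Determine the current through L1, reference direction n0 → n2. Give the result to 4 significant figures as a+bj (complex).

MNA unknowns: 3 node voltages V₁..V_3 plus 1 source current (V1)
L1: Y=0.000-0.04266j on G[0,2]
R1: Y=0.5076+0.000j on G[1,0]
L2: Y=0.000-0.0008395j on G[1,3]
R2: Y=0.0002481+0.000j on G[2,1]
C1: Y=0.000+0.04434j on G[3,0]
R3: Y=0.8333+0.000j on G[2,1]
R4: Y=0.001742+0.000j on G[0,3]
R5: Y=0.001698+0.000j on G[1,0]
V1: row V1−V3=13.1, i_V1 at 1,3
solve → V1=0.04841+1.131j, V2=-0.009471+1.131j, V3=-13.05+1.131j
aux → i_V1=-0.07290-0.5657j

-0.04825-0.0004040j A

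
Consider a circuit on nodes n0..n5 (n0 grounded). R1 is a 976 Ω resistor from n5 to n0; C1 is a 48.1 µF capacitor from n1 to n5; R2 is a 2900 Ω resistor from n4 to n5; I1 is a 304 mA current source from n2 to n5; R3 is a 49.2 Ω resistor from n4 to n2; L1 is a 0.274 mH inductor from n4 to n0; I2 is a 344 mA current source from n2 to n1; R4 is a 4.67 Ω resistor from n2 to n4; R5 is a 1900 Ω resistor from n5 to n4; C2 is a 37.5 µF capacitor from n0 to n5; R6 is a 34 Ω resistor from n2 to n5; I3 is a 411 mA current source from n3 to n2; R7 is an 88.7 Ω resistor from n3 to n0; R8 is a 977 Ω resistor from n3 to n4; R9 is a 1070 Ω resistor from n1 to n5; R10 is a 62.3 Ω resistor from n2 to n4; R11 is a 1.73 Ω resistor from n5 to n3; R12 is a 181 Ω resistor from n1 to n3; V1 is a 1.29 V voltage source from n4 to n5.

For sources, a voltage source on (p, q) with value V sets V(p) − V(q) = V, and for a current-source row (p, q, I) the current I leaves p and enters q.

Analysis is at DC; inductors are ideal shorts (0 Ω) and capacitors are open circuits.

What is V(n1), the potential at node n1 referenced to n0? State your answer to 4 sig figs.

Apply KCL at each of the 5 non-ground nodes and solve the resulting linear system.
Node n1: branches {C1, I2, R9, R12} → V_1 = 51.82
Node n2: branches {I1, R3, I2, R4, R6, I3, R10} → V_2 = -0.9822
Node n3: branches {I3, R7, R8, R11, R12} → V_3 = -1.461
Node n4: branches {R2, R3, L1, R4, R5, R8, R10, V1} → V_4 = 0.000
Node n5: branches {R1, C1, R2, I1, R5, C2, R6, R9, R11, V1} → V_5 = -1.290
Source currents: i(L1)=0.01779, i(V1)=-0.2665

51.82 V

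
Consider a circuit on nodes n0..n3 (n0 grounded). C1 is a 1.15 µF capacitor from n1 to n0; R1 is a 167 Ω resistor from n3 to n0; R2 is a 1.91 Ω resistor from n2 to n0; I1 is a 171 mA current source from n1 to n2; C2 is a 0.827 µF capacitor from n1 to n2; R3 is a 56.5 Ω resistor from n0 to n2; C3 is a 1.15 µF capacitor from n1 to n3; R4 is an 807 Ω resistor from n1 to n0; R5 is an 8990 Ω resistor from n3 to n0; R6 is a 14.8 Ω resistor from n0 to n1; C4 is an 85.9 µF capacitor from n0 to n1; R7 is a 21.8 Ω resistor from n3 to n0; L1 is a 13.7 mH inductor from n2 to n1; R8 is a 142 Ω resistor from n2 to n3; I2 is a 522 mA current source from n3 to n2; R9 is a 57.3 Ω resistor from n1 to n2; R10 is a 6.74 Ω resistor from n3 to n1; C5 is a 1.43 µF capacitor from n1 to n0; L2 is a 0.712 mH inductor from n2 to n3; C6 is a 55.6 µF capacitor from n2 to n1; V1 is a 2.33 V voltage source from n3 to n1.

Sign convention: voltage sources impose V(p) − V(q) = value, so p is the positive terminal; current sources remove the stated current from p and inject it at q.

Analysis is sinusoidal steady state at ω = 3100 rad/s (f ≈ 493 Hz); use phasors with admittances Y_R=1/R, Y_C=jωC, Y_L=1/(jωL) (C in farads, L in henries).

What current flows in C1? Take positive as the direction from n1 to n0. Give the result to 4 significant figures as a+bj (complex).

-0.009806-0.01247j A

Apply KCL at each of the 3 non-ground nodes and solve the resulting linear system.
Node n1: branches {C1, I1, C2, C3, R4, R6, C4, L1, R9, R10, C5, C6, V1} → V_1 = -3.499+2.751j
Node n2: branches {R2, I1, C2, R3, L1, R8, I2, R9, L2, C6} → V_2 = 1.951+1.159j
Node n3: branches {R1, C3, R5, R7, R8, I2, R10, L2, V1} → V_3 = -1.169+2.751j
Source currents: i(V1)=-1.506-1.576j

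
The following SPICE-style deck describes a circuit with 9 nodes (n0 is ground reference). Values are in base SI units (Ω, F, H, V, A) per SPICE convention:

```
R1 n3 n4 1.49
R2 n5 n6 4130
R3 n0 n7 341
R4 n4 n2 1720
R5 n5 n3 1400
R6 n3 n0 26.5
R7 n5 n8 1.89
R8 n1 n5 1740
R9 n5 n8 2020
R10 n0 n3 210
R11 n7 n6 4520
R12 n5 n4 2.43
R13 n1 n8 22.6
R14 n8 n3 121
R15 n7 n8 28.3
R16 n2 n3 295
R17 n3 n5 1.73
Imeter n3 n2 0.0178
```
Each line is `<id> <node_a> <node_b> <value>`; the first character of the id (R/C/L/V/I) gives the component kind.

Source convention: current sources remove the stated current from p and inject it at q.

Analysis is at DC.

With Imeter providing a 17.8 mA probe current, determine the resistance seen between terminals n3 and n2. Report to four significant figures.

R_eq = 251.8 Ω

Element admittances at DC:
  Y(R1) = 0.6711 S between n3,n4
  Y(R2) = 0.0002421 S between n5,n6
  Y(R3) = 0.002933 S between n0,n7
  Y(R4) = 0.0005814 S between n4,n2
  Y(R5) = 0.0007143 S between n5,n3
  Y(R6) = 0.03774 S between n3,n0
  Y(R7) = 0.5291 S between n5,n8
  Y(R8) = 0.0005747 S between n1,n5
  Y(R9) = 0.0004950 S between n5,n8
  Y(R10) = 0.004762 S between n0,n3
  Y(R11) = 0.0002212 S between n7,n6
  Y(R12) = 0.4115 S between n5,n4
  Y(R13) = 0.04425 S between n1,n8
  Y(R14) = 0.008264 S between n8,n3
  Y(R15) = 0.03534 S between n7,n8
  Y(R16) = 0.003390 S between n2,n3
  Y(R17) = 0.5780 S between n3,n5
  Imeter: injects 0.0178 A into n2 (from n3)
Assemble and solve the 8×8 MNA system:
  V(n1)=0.001080  V(n2)=4.483  V(n3)=-6.884e-05  V(n4)=0.002782  V(n5)=0.001104  V(n6)=0.001053  V(n7)=0.0009977  V(n8)=0.001080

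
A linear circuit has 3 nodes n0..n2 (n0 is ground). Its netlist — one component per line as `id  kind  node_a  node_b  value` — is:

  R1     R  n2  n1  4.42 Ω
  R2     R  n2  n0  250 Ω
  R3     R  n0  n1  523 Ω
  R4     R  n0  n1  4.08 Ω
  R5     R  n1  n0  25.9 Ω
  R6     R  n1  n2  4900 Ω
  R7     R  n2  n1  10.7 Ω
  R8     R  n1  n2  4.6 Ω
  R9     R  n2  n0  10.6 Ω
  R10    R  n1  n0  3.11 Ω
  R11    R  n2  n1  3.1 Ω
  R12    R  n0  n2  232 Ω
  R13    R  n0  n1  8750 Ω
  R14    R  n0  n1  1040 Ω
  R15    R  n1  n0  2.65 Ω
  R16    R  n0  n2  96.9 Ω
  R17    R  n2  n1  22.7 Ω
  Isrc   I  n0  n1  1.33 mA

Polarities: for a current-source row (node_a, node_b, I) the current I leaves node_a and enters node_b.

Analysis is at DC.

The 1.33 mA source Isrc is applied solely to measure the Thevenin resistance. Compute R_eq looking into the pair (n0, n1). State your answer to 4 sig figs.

Element admittances at DC:
  Y(R1) = 0.2262 S between n2,n1
  Y(R2) = 0.004000 S between n2,n0
  Y(R3) = 0.001912 S between n0,n1
  Y(R4) = 0.2451 S between n0,n1
  Y(R5) = 0.03861 S between n1,n0
  Y(R6) = 0.0002041 S between n1,n2
  Y(R7) = 0.09346 S between n2,n1
  Y(R8) = 0.2174 S between n1,n2
  Y(R9) = 0.09434 S between n2,n0
  Y(R10) = 0.3215 S between n1,n0
  Y(R11) = 0.3226 S between n2,n1
  Y(R12) = 0.004310 S between n0,n2
  Y(R13) = 0.0001143 S between n0,n1
  Y(R14) = 0.0009615 S between n0,n1
  Y(R15) = 0.3774 S between n1,n0
  Y(R16) = 0.01032 S between n0,n2
  Y(R17) = 0.04405 S between n2,n1
  Isrc: injects 0.00133 A into n1 (from n0)
Assemble and solve the 2×2 MNA system:
  V(n1)=0.001225  V(n2)=0.001089

R_eq = 0.9208 Ω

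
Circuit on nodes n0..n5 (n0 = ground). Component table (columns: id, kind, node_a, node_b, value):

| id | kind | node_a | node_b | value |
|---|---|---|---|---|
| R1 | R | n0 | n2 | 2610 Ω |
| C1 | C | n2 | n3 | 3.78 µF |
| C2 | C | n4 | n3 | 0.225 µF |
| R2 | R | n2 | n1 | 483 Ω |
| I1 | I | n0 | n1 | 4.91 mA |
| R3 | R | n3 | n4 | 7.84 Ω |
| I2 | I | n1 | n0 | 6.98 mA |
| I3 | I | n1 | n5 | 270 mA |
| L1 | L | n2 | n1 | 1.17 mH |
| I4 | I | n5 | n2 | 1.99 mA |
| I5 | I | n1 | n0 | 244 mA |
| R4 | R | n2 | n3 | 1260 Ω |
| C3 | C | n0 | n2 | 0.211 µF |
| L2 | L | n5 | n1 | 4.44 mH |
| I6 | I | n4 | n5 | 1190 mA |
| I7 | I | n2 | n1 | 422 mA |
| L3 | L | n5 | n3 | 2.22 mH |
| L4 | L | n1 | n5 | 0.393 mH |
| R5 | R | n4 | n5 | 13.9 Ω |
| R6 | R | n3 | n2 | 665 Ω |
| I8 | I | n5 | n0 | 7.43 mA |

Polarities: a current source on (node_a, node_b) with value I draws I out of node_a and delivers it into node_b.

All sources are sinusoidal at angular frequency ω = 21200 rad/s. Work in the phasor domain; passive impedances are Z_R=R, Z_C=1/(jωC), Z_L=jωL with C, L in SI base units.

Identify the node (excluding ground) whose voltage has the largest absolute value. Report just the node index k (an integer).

Apply KCL at each of the 5 non-ground nodes and solve the resulting linear system.
Node n1: branches {R2, I1, I2, I3, L1, I5, L2, I7, L4} → V_1 = 3.541+65.72j
Node n2: branches {R1, C1, R2, L1, I4, R4, C3, I7, R6} → V_2 = -4.819+56.26j
Node n3: branches {C1, C2, R3, R4, L3, R6} → V_3 = -0.9436+59.27j
Node n4: branches {C2, R3, I6, R5} → V_4 = -4.325+63.03j
Node n5: branches {I3, I4, L2, I6, L3, L4, R5, I8} → V_5 = 5.971+69.49j

5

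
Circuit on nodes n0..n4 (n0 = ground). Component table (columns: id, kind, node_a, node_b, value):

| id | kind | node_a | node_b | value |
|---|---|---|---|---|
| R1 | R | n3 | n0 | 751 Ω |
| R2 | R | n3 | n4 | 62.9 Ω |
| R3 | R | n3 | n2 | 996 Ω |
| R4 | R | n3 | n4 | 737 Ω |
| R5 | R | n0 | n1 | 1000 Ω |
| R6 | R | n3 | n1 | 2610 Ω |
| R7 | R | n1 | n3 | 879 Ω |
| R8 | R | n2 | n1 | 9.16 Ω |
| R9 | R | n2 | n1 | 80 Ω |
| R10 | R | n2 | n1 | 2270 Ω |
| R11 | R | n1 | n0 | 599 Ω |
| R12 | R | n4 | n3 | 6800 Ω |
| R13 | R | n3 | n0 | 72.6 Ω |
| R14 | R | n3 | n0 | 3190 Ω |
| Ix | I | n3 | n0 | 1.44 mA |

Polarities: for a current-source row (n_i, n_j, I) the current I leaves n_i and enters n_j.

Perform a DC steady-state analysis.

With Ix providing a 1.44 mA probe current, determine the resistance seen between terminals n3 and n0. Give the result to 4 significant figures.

Apply KCL at each of the 4 non-ground nodes and solve the resulting linear system.
Node n1: branches {R5, R6, R7, R8, R9, R10, R11} → V_1 = -0.04181
Node n2: branches {R3, R8, R9, R10} → V_2 = -0.04217
Node n3: branches {R1, R2, R3, R4, R6, R7, R12, R13, R14, Ix} → V_3 = -0.08615
Node n4: branches {R2, R4, R12} → V_4 = -0.08615

R_eq = 59.83 Ω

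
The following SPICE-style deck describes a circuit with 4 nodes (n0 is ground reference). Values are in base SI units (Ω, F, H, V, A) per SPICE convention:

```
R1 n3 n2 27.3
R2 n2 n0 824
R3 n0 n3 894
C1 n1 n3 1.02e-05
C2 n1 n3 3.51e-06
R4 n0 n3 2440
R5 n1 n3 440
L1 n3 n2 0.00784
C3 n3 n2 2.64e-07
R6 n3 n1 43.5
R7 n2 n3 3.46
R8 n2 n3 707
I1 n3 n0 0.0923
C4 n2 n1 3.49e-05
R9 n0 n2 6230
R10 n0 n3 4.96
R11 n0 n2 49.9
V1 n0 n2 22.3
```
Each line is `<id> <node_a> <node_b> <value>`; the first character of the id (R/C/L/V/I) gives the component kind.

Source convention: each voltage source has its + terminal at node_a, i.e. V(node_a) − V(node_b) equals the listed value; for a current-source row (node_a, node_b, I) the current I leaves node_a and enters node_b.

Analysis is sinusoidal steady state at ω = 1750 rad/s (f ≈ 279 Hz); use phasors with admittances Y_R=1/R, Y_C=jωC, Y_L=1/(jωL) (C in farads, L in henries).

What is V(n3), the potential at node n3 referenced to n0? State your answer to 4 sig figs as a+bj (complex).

-14.19+0.7727j V

MNA unknowns: 3 node voltages V₁..V_3 plus 1 source current (V1)
R1: Y=0.03663+0.000j on G[3,2]
R2: Y=0.001214+0.000j on G[2,0]
R3: Y=0.001119+0.000j on G[0,3]
C1: Y=0.000+0.01785j on G[1,3]
C2: Y=0.000+0.006142j on G[1,3]
R4: Y=0.0004098+0.000j on G[0,3]
R5: Y=0.002273+0.000j on G[1,3]
L1: Y=0.000-0.07289j on G[3,2]
C3: Y=0.000+0.0004620j on G[3,2]
R6: Y=0.02299+0.000j on G[3,1]
R7: Y=0.2890+0.000j on G[2,3]
R8: Y=0.001414+0.000j on G[2,3]
I1: z[3]−=0.0923, z[0]+=0.0923
C4: Y=0.000+0.06108j on G[2,1]
R9: Y=0.0001605+0.000j on G[0,2]
R10: Y=0.2016+0.000j on G[0,3]
R11: Y=0.02004+0.000j on G[0,2]
V1: row V0−V2=22.3, i_V1 at 0,2
solve → V1=-19.39-1.326j, V2=-22.30+0.000j, V3=-14.19+0.7727j
aux → i_V1=-3.267+0.1570j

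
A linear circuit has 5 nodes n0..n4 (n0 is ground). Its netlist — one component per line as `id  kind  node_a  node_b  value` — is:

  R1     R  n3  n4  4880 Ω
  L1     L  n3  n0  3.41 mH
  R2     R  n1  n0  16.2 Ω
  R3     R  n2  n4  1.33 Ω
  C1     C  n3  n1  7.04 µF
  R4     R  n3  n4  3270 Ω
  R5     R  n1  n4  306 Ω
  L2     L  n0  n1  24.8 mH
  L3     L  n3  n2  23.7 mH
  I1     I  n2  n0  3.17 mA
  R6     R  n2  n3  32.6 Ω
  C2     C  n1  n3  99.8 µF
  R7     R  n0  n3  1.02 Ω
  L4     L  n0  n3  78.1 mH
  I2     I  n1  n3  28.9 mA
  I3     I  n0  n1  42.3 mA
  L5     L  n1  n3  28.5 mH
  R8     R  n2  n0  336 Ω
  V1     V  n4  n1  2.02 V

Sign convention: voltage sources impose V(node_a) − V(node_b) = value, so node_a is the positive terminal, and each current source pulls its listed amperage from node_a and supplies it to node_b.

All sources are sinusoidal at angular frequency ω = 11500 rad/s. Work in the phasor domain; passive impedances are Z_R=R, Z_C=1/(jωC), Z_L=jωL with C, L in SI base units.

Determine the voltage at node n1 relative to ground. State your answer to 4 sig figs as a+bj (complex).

0.03379+0.04554j V

MNA unknowns: 4 node voltages V₁..V_4 plus 1 source current (V1)
R1: Y=0.0002049+0.000j on G[3,4]
L1: Y=0.000-0.02550j on G[3,0]
R2: Y=0.06173+0.000j on G[1,0]
R3: Y=0.7519+0.000j on G[2,4]
C1: Y=0.000+0.08096j on G[3,1]
R4: Y=0.0003058+0.000j on G[3,4]
R5: Y=0.003268+0.000j on G[1,4]
L2: Y=0.000-0.003506j on G[0,1]
L3: Y=0.000-0.003669j on G[3,2]
I1: z[2]−=0.00317, z[0]+=0.00317
R6: Y=0.03067+0.000j on G[2,3]
C2: Y=0.000+1.148j on G[1,3]
R7: Y=0.9804+0.000j on G[0,3]
L4: Y=0.000-0.001113j on G[0,3]
I2: z[1]−=0.0289, z[3]+=0.0289
I3: z[0]−=0.0423, z[1]+=0.0423
L5: Y=0.000-0.003051j on G[1,3]
R8: Y=0.002976+0.000j on G[2,0]
V1: row V4−V1=2.02, i_V1 at 4,1
solve → V1=0.03379+0.04554j, V2=1.963+0.05253j, V3=0.03172-0.002045j, V4=2.054+0.04554j
aux → i_V1=-0.07608+0.005230j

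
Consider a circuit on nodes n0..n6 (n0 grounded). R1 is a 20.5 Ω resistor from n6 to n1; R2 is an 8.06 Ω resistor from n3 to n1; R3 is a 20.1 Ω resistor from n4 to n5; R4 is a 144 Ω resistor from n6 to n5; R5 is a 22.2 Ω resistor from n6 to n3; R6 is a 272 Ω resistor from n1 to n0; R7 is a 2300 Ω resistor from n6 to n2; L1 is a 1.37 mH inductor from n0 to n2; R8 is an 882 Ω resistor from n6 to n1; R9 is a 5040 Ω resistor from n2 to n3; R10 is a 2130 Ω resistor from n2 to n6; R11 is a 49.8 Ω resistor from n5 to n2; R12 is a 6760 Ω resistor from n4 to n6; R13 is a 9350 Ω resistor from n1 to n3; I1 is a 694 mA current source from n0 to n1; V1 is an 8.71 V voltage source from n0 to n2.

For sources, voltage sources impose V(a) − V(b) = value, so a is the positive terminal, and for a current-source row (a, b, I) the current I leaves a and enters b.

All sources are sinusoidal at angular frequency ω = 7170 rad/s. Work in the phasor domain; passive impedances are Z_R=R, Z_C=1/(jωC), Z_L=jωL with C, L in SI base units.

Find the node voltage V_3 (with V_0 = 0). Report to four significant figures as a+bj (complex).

MNA unknowns: 6 node voltages V₁..V_6 plus 1 source current (V1)
R1: Y=0.04878+0.000j on G[6,1]
R2: Y=0.1241+0.000j on G[3,1]
R3: Y=0.04975+0.000j on G[4,5]
R4: Y=0.006944+0.000j on G[6,5]
R5: Y=0.04505+0.000j on G[6,3]
R6: Y=0.003676+0.000j on G[1,0]
R7: Y=0.0004348+0.000j on G[6,2]
L1: Y=0.000-0.1018j on G[0,2]
R8: Y=0.001134+0.000j on G[6,1]
R9: Y=0.0001984+0.000j on G[2,3]
R10: Y=0.0004695+0.000j on G[2,6]
R11: Y=0.02008+0.000j on G[5,2]
R12: Y=0.0001479+0.000j on G[4,6]
R13: Y=0.0001070+0.000j on G[1,3]
I1: z[0]−=0.694, z[1]+=0.694
V1: row V0−V2=8.71, i_V1 at 0,2
solve → V1=67.01+0.000j, V2=-8.710+0.000j, V3=65.52+0.000j, V4=9.832+0.000j, V5=9.677+0.000j, V6=61.74+0.000j
aux → i_V1=-0.4477+0.8867j

65.52+0.000j V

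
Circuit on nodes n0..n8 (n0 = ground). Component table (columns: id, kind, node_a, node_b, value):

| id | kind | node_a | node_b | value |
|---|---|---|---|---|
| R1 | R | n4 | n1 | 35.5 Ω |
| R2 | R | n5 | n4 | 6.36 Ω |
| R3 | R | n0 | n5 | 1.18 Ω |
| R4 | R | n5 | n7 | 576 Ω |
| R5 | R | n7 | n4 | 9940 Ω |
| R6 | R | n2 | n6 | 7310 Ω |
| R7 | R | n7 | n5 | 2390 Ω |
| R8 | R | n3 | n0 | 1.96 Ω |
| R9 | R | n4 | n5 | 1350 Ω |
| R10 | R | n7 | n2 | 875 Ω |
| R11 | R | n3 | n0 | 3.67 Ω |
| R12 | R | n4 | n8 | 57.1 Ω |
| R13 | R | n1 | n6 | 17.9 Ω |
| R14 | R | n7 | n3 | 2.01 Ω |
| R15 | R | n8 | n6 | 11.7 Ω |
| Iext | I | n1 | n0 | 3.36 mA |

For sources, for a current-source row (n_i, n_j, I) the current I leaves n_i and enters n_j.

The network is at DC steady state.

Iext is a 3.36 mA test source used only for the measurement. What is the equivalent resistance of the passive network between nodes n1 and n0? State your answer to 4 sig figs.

Element admittances at DC:
  Y(R1) = 0.02817 S between n4,n1
  Y(R2) = 0.1572 S between n5,n4
  Y(R3) = 0.8475 S between n0,n5
  Y(R4) = 0.001736 S between n5,n7
  Y(R5) = 0.0001006 S between n7,n4
  Y(R6) = 0.0001368 S between n2,n6
  Y(R7) = 0.0004184 S between n7,n5
  Y(R8) = 0.5102 S between n3,n0
  Y(R9) = 0.0007407 S between n4,n5
  Y(R10) = 0.001143 S between n7,n2
  Y(R11) = 0.2725 S between n3,n0
  Y(R12) = 0.01751 S between n4,n8
  Y(R13) = 0.05587 S between n1,n6
  Y(R14) = 0.4975 S between n7,n3
  Y(R15) = 0.08547 S between n8,n6
  Iext: injects 0.00336 A into n0 (from n1)
Assemble and solve the 8×8 MNA system:
  V(n1)=-0.1095  V(n2)=-0.009893  V(n3)=-2.820e-05  V(n4)=-0.02512  V(n5)=-0.003939  V(n6)=-0.09194  V(n7)=-7.257e-05  V(n8)=-0.08058

R_eq = 32.60 Ω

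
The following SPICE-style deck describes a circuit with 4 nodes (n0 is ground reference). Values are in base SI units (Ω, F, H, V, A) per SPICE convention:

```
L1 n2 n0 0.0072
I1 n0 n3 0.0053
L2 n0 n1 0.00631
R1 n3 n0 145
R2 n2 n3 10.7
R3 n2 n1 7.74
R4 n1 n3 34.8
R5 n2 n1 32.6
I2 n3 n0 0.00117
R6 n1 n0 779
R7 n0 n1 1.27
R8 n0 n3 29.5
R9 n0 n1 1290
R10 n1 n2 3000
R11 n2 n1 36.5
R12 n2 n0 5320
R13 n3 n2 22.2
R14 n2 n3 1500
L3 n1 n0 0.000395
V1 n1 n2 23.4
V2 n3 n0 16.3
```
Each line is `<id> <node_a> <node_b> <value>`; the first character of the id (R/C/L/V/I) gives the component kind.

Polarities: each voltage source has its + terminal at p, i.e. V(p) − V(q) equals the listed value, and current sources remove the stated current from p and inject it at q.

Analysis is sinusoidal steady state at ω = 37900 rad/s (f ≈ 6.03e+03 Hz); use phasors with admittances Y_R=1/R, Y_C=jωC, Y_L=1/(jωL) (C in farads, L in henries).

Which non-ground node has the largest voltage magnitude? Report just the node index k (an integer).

Apply KCL at each of the 3 non-ground nodes and solve the resulting linear system.
Node n1: branches {L2, R3, R4, R5, R6, R7, R9, R10, R11, L3, V1} → V_1 = 6.233+0.3963j
Node n2: branches {L1, R2, R3, R5, R10, R11, R12, R13, R14, V1} → V_2 = -17.17+0.3963j
Node n3: branches {I1, R1, R2, R4, I2, R8, R13, R14, V2} → V_3 = 16.30+0.000j
Source currents: i(V1)=-9.049+0.1181j, i(V2)=-5.608+0.06654j

2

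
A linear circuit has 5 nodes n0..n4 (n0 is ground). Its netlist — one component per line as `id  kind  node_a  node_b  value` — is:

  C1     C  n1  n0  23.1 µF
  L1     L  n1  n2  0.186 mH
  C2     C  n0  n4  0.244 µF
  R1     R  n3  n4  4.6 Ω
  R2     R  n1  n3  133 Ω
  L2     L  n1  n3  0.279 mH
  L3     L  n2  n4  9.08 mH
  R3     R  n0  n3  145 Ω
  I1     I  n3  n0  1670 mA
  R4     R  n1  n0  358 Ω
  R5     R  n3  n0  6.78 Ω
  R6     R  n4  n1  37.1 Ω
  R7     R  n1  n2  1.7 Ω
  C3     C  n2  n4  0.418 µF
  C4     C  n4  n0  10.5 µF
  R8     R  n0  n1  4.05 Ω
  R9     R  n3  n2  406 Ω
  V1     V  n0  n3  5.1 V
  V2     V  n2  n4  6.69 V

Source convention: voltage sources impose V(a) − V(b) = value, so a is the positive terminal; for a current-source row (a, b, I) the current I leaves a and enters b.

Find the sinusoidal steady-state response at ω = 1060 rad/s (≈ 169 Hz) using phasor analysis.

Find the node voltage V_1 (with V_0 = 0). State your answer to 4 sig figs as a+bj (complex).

-5.042+0.8042j V

Apply KCL at each of the 4 non-ground nodes and solve the resulting linear system.
Node n1: branches {C1, L1, R2, L2, R4, R6, R7, R8} → V_1 = -5.042+0.8042j
Node n2: branches {L1, L3, R7, C3, R9, V2} → V_2 = -4.982+1.117j
Node n3: branches {R1, R2, L2, R3, I1, R5, R9, V1} → V_3 = -5.100+0.000j
Node n4: branches {C2, R1, L3, R6, C3, C4, V2} → V_4 = -11.67+1.117j
Source currents: i(V1)=-0.4088-0.05556j, i(V2)=-1.620+0.8104j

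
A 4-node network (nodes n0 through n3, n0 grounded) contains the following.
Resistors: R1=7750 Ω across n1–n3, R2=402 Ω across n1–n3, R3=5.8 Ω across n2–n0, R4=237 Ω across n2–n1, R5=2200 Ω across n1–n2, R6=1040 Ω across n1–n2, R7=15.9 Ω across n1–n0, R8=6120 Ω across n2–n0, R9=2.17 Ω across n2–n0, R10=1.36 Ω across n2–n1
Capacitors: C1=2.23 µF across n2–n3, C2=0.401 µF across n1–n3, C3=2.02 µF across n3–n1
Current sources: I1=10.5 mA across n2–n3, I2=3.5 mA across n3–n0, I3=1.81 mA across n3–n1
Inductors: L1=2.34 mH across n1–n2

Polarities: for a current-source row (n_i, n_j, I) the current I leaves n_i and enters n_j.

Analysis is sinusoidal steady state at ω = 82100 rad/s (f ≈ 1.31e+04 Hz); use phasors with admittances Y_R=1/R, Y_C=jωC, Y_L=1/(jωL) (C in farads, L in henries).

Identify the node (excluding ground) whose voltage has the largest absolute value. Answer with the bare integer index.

3

Apply KCL at each of the 3 non-ground nodes and solve the resulting linear system.
Node n1: branches {R1, R2, R4, C2, R5, L1, R6, R7, R10, C3, I3} → V_1 = 0.0004005-0.0006316j
Node n2: branches {C1, I1, R3, R4, R5, L1, R6, R8, R9, R10} → V_2 = -0.005565+6.271e-05j
Node n3: branches {R1, C1, I1, R2, C2, C3, I2, I3} → V_3 = -0.002369-0.01391j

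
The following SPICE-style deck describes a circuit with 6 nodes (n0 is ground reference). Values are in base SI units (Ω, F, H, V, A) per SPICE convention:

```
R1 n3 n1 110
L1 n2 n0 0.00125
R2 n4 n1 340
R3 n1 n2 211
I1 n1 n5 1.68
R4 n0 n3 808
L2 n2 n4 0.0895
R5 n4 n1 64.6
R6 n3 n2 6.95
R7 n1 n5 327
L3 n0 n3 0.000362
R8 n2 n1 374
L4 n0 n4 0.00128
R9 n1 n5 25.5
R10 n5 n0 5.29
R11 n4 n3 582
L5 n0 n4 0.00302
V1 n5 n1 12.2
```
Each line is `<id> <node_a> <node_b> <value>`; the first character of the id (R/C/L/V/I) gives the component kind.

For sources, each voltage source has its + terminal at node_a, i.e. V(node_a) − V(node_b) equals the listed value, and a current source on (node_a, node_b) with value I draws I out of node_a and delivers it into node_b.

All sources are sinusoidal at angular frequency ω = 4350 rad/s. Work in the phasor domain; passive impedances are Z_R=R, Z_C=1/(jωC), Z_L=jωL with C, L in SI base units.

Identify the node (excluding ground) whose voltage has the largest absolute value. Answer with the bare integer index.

1

Element admittances at ω=4350 rad/s:
  Y(R1) = 0.009091+0.000j S between n3,n1
  Y(L1) = 0.000-0.1839j S between n2,n0
  Y(R2) = 0.002941+0.000j S between n4,n1
  Y(R3) = 0.004739+0.000j S between n1,n2
  I1: injects 1.68 A into n5 (from n1)
  Y(R4) = 0.001238+0.000j S between n0,n3
  Y(L2) = 0.000-0.002569j S between n2,n4
  Y(R5) = 0.01548+0.000j S between n4,n1
  Y(R6) = 0.1439+0.000j S between n3,n2
  Y(R7) = 0.003058+0.000j S between n1,n5
  Y(L3) = 0.000-0.6350j S between n0,n3
  Y(R8) = 0.002674+0.000j S between n2,n1
  Y(L4) = 0.000-0.1796j S between n0,n4
  Y(R9) = 0.03922+0.000j S between n1,n5
  Y(R10) = 0.1890+0.000j S between n5,n0
  Y(R11) = 0.001718+0.000j S between n4,n3
  Y(L5) = 0.000-0.07612j S between n0,n4
  V1: constraint V(n5)−V(n1) = 12.2
Assemble and solve the 6×6 MNA system:
  V(n1)=-10.30-0.07786j  V(n2)=-0.1095-0.3086j  V(n3)=0.02893-0.1796j  V(n4)=-0.05155-0.7338j  V(n5)=1.896-0.07786j
  i(V1)=0.8059+0.01472j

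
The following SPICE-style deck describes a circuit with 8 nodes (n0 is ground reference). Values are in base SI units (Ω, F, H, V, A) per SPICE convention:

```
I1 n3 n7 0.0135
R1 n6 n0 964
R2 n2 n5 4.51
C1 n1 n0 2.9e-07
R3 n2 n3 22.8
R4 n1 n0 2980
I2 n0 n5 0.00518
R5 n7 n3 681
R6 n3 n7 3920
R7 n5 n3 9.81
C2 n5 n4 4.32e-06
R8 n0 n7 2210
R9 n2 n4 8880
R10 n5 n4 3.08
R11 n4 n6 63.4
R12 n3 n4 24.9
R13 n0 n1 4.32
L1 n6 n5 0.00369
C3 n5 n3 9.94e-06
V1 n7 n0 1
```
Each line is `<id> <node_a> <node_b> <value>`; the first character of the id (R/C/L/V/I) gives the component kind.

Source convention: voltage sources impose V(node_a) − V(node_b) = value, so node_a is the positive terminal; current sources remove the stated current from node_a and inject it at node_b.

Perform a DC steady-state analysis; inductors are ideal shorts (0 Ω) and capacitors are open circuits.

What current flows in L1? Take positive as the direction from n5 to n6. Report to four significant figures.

Element admittances at DC:
  I1: injects 0.0135 A into n7 (from n3)
  Y(R1) = 0.001037 S between n6,n0
  Y(R2) = 0.2217 S between n2,n5
  Y(C1) = 0.000 S between n1,n0
  Y(R3) = 0.04386 S between n2,n3
  Y(R4) = 0.0003356 S between n1,n0
  I2: injects 0.00518 A into n5 (from n0)
  Y(R5) = 0.001468 S between n7,n3
  Y(R6) = 0.0002551 S between n3,n7
  Y(R7) = 0.1019 S between n5,n3
  Y(C2) = 0.000 S between n5,n4
  Y(R8) = 0.0004525 S between n0,n7
  Y(R9) = 0.0001126 S between n2,n4
  Y(R10) = 0.3247 S between n5,n4
  Y(R11) = 0.01577 S between n4,n6
  Y(R12) = 0.04016 S between n3,n4
  Y(R13) = 0.2315 S between n0,n1
  L1: short n6↔n5 (DC inductor)
  Y(C3) = 0.000 S between n5,n3
  V1: constraint V(n7)−V(n0) = 1
Assemble and solve the 9×9 MNA system:
  V(n1)=0.000  V(n2)=-2.369  V(n3)=-2.406  V(n4)=-2.367  V(n5)=-2.362  V(n6)=-2.362  V(n7)=1.000
  i(L1)=0.002377  i(V1)=0.007178

-0.002377 A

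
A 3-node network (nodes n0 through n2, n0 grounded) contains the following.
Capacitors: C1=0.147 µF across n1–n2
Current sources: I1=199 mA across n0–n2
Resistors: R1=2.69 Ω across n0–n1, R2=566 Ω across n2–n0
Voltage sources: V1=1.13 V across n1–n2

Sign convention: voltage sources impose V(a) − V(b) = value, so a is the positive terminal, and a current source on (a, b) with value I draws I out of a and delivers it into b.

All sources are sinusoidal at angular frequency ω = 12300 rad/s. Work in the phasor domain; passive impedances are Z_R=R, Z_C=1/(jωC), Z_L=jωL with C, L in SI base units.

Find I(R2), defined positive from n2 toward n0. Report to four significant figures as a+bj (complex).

-0.001046+0.000j A

MNA unknowns: 2 node voltages V₁..V_2 plus 1 source current (V1)
C1: Y=0.000+0.001808j on G[1,2]
I1: z[0]−=0.199, z[2]+=0.199
R1: Y=0.3717+0.000j on G[0,1]
R2: Y=0.001767+0.000j on G[2,0]
V1: row V1−V2=1.13, i_V1 at 1,2
solve → V1=0.5381+0.000j, V2=-0.5919+0.000j
aux → i_V1=-0.2000-0.002043j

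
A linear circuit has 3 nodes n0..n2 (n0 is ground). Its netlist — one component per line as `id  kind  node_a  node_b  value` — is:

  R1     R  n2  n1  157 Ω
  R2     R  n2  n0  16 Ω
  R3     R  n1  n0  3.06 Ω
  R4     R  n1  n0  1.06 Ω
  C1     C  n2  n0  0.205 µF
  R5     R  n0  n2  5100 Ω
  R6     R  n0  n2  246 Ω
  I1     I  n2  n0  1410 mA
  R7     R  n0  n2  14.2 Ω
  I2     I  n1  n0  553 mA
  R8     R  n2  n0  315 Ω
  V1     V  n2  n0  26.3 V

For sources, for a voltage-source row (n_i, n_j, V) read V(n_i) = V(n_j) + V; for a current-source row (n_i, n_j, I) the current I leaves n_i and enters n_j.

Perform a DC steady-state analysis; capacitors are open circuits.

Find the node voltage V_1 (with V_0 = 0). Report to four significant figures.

Element admittances at DC:
  Y(R1) = 0.006369 S between n2,n1
  Y(R2) = 0.06250 S between n2,n0
  Y(R3) = 0.3268 S between n1,n0
  Y(R4) = 0.9434 S between n1,n0
  Y(C1) = 0.000 S between n2,n0
  Y(R5) = 0.0001961 S between n0,n2
  Y(R6) = 0.004065 S between n0,n2
  I1: injects 1.41 A into n0 (from n2)
  Y(R7) = 0.07042 S between n0,n2
  I2: injects 0.553 A into n0 (from n1)
  Y(R8) = 0.003175 S between n2,n0
  V1: constraint V(n2)−V(n0) = 26.3
Assemble and solve the 3×3 MNA system:
  V(n1)=-0.3020  V(n2)=26.30
  i(V1)=-5.271

-0.3020 V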